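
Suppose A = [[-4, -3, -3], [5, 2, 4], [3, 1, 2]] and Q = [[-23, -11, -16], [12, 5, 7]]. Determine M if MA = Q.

A is on the right of M, so right-multiply by A⁻¹: M = QA⁻¹.
det A = -3; the adjugate gives A⁻¹ = [[0, -1, 2], [-2/3, -1/3, -1/3], [1/3, 5/3, -7/3]].
M = QA⁻¹ = [[-23, -11, -16], [12, 5, 7]] · [[0, -1, 2], [-2/3, -1/3, -1/3], [1/3, 5/3, -7/3]] = [[2, 0, -5], [-1, -2, 6]].

M = [[2, 0, -5], [-1, -2, 6]]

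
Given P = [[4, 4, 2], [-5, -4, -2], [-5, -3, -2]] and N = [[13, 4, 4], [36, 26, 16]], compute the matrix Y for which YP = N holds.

Y = [[-3, -1, -4], [4, 2, -6]]

P is on the right of Y, so right-multiply by P⁻¹: Y = NP⁻¹.
det P = -2; the adjugate gives P⁻¹ = [[-1, -1, 0], [0, -1, 1], [5/2, 4, -2]].
Y = NP⁻¹ = [[13, 4, 4], [36, 26, 16]] · [[-1, -1, 0], [0, -1, 1], [5/2, 4, -2]] = [[-3, -1, -4], [4, 2, -6]].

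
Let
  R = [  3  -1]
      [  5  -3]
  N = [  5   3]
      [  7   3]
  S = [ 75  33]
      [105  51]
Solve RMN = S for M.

M = [[-1, 5], [-4, 5]]

Left-multiply by R⁻¹ and right-multiply by N⁻¹: M = R⁻¹SN⁻¹.
R has determinant -4; R⁻¹ = [[3/4, -1/4], [5/4, -3/4]].
det N = -6, so N⁻¹ = [[-1/2, 1/2], [7/6, -5/6]].
R⁻¹S = [[30, 12], [15, 3]].
M = (R⁻¹S)N⁻¹ = [[-1, 5], [-4, 5]].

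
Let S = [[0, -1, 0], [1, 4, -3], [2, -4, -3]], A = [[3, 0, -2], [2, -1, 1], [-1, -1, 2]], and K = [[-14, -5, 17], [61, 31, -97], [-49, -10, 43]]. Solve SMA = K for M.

M = [[-3, 4, -3], [4, -1, -4], [-4, 5, -1]]

Left-multiply by S⁻¹ and right-multiply by A⁻¹: M = S⁻¹KA⁻¹.
S has determinant 3; S⁻¹ = [[-8, -1, 1], [-1, 0, 0], [-4, -2/3, 1/3]].
det A = 3; the adjugate gives A⁻¹ = [[-1/3, 2/3, -2/3], [-5/3, 4/3, -7/3], [-1, 1, -1]].
S⁻¹K = [[2, -1, 4], [14, 5, -17], [-1, -4, 11]].
M = (S⁻¹K)A⁻¹ = [[-3, 4, -3], [4, -1, -4], [-4, 5, -1]].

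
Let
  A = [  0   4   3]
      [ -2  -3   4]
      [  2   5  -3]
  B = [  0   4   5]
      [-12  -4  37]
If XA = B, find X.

Right-multiplying both sides by A⁻¹ gives X = BA⁻¹.
det A = -4; the adjugate gives A⁻¹ = [[11/4, -27/4, -25/4], [-1/2, 3/2, 3/2], [1, -2, -2]].
X = BA⁻¹ = [[0, 4, 5], [-12, -4, 37]] · [[11/4, -27/4, -25/4], [-1/2, 3/2, 3/2], [1, -2, -2]] = [[3, -4, -4], [6, 1, -5]].

X = [[3, -4, -4], [6, 1, -5]]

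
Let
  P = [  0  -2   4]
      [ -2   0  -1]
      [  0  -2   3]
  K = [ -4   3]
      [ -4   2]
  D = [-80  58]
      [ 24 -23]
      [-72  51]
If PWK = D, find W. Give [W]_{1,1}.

4

Isolating W: multiply by P⁻¹ from the left and K⁻¹ from the right, so W = P⁻¹DK⁻¹.
det P = 4, so P⁻¹ = [[-1/2, -1/2, 1/2], [3/2, 0, -2], [1, 0, -1]].
det K = 4; the adjugate gives K⁻¹ = [[1/2, -3/4], [1, -1]].
P⁻¹D = [[-8, 8], [24, -15], [-8, 7]].
W = (P⁻¹D)K⁻¹ = [[4, -2], [-3, -3], [3, -1]].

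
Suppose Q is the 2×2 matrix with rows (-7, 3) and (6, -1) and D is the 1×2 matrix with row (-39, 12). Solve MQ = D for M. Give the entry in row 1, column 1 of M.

Right-multiplying both sides by Q⁻¹ gives M = DQ⁻¹.
det Q = -11; the adjugate gives Q⁻¹ = [[1/11, 3/11], [6/11, 7/11]].
M = DQ⁻¹ = [[-39, 12]] · [[1/11, 3/11], [6/11, 7/11]] = [[3, -3]].

3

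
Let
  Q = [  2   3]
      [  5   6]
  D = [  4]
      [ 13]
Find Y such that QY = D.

Q is on the left of Y, so left-multiply by Q⁻¹: Y = Q⁻¹D.
Q has determinant -3; Q⁻¹ = [[-2, 1], [5/3, -2/3]].
Y = Q⁻¹D = [[-2, 1], [5/3, -2/3]] · [[4], [13]] = [[5], [-2]].

Y = [[5], [-2]]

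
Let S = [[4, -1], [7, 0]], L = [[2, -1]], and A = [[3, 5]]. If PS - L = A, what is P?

PS = A + L = [[5, 4]].
Right-multiplying both sides by S⁻¹ gives P = (A + L)S⁻¹.
det S = 7, so S⁻¹ = [[0, 1/7], [-1, 4/7]].
P = (A + L)S⁻¹ = [[-4, 3]].

P = [[-4, 3]]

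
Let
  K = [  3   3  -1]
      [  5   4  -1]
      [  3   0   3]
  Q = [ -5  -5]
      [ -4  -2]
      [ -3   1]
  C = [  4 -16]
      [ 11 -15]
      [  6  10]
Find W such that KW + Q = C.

KW = C − Q = [[9, -11], [15, -13], [9, 9]].
Left-multiplying both sides by K⁻¹ gives W = K⁻¹(C − Q).
det K = -6, so K⁻¹ = [[-2, 3/2, -1/6], [3, -2, 1/3], [2, -3/2, 1/2]].
W = K⁻¹(C − Q) = [[3, 1], [0, -4], [0, 2]].

W = [[3, 1], [0, -4], [0, 2]]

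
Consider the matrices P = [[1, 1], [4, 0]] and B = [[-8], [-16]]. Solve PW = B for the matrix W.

P is on the left of W, so left-multiply by P⁻¹: W = P⁻¹B.
det P = -4, so P⁻¹ = [[0, 1/4], [1, -1/4]].
W = P⁻¹B = [[0, 1/4], [1, -1/4]] · [[-8], [-16]] = [[-4], [-4]].

W = [[-4], [-4]]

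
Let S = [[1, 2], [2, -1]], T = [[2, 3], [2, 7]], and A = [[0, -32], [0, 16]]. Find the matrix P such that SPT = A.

P = [[0, 0], [4, -4]]

P = S⁻¹AT⁻¹ (apply S⁻¹ on the left and T⁻¹ on the right).
det S = -5, so S⁻¹ = [[1/5, 2/5], [2/5, -1/5]].
T has determinant 8; T⁻¹ = [[7/8, -3/8], [-1/4, 1/4]].
S⁻¹A = [[0, 0], [0, -16]].
P = (S⁻¹A)T⁻¹ = [[0, 0], [4, -4]].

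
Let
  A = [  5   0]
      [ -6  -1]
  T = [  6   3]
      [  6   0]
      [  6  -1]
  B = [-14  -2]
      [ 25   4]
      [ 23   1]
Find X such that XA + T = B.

X = [[2, 5], [-1, -4], [1, -2]]

XA = B − T = [[-20, -5], [19, 4], [17, 2]].
A is on the right of X, so right-multiply by A⁻¹: X = (B − T)A⁻¹.
A has determinant -5; A⁻¹ = [[1/5, 0], [-6/5, -1]].
X = (B − T)A⁻¹ = [[2, 5], [-1, -4], [1, -2]].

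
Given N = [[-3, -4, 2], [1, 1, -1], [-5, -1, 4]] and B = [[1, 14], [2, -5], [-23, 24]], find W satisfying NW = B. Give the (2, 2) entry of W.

N is on the left of W, so left-multiply by N⁻¹: W = N⁻¹B.
det N = -5, so N⁻¹ = [[-3/5, -14/5, -2/5], [-1/5, 2/5, 1/5], [-4/5, -17/5, -1/5]].
W = N⁻¹B = [[-3/5, -14/5, -2/5], [-1/5, 2/5, 1/5], [-4/5, -17/5, -1/5]] · [[1, 14], [2, -5], [-23, 24]] = [[3, -4], [-4, 0], [-3, 1]].

0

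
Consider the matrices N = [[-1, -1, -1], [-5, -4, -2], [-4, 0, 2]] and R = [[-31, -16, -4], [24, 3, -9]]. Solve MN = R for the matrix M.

Since N sits to the right of M, M = RN⁻¹.
det N = 6; the adjugate gives N⁻¹ = [[-4/3, 1/3, -1/3], [3, -1, 1/2], [-8/3, 2/3, -1/6]].
M = RN⁻¹ = [[-31, -16, -4], [24, 3, -9]] · [[-4/3, 1/3, -1/3], [3, -1, 1/2], [-8/3, 2/3, -1/6]] = [[4, 3, 3], [1, -1, -5]].

M = [[4, 3, 3], [1, -1, -5]]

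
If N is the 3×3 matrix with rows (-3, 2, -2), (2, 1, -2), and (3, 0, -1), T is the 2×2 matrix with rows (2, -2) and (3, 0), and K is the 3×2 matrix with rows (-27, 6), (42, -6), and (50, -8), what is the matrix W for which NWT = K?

Isolating W: multiply by N⁻¹ from the left and T⁻¹ from the right, so W = N⁻¹KT⁻¹.
N has determinant 1; N⁻¹ = [[-1, 2, -2], [-4, 9, -10], [-3, 6, -7]].
det T = 6; the adjugate gives T⁻¹ = [[0, 1/3], [-1/2, 1/3]].
N⁻¹K = [[11, -2], [-14, 2], [-17, 2]].
W = (N⁻¹K)T⁻¹ = [[1, 3], [-1, -4], [-1, -5]].

W = [[1, 3], [-1, -4], [-1, -5]]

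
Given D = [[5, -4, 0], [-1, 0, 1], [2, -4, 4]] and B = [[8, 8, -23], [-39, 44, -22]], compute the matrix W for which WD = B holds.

Right-multiplying both sides by D⁻¹ gives W = BD⁻¹.
det D = -4; the adjugate gives D⁻¹ = [[-1, -4, 1], [-3/2, -5, 5/4], [-1, -3, 1]].
W = BD⁻¹ = [[8, 8, -23], [-39, 44, -22]] · [[-1, -4, 1], [-3/2, -5, 5/4], [-1, -3, 1]] = [[3, -3, -5], [-5, 2, -6]].

W = [[3, -3, -5], [-5, 2, -6]]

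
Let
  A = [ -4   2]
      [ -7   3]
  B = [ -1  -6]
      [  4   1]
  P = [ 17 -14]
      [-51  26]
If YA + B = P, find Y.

Y = [[-1, -2], [5, 5]]

YA = P − B = [[18, -8], [-55, 25]].
A is on the right of Y, so right-multiply by A⁻¹: Y = (P − B)A⁻¹.
det A = 2; the adjugate gives A⁻¹ = [[3/2, -1], [7/2, -2]].
Y = (P − B)A⁻¹ = [[-1, -2], [5, 5]].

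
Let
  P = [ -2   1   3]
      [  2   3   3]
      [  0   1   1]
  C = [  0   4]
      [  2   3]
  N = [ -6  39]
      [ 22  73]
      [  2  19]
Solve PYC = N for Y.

Y = [[-1, 4], [1, -1], [3, 2]]

Y = P⁻¹NC⁻¹ (apply P⁻¹ on the left and C⁻¹ on the right).
det P = 4; the adjugate gives P⁻¹ = [[0, 1/2, -3/2], [-1/2, -1/2, 3], [1/2, 1/2, -2]].
det C = -8; the adjugate gives C⁻¹ = [[-3/8, 1/2], [1/4, 0]].
P⁻¹N = [[8, 8], [-2, 1], [4, 18]].
Y = (P⁻¹N)C⁻¹ = [[-1, 4], [1, -1], [3, 2]].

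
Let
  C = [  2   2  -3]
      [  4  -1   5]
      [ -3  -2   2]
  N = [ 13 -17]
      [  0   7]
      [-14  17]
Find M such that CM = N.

M = [[2, -1], [3, -6], [-1, 1]]

Left-multiplying both sides by C⁻¹ gives M = C⁻¹N.
det C = 3, so C⁻¹ = [[8/3, 2/3, 7/3], [-23/3, -5/3, -22/3], [-11/3, -2/3, -10/3]].
M = C⁻¹N = [[8/3, 2/3, 7/3], [-23/3, -5/3, -22/3], [-11/3, -2/3, -10/3]] · [[13, -17], [0, 7], [-14, 17]] = [[2, -1], [3, -6], [-1, 1]].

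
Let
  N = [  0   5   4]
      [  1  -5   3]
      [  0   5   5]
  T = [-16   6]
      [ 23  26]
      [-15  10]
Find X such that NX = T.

X = [[0, 4], [-4, -2], [1, 4]]

Left-multiplying both sides by N⁻¹ gives X = N⁻¹T.
det N = -5; the adjugate gives N⁻¹ = [[8, 1, -7], [1, 0, -4/5], [-1, 0, 1]].
X = N⁻¹T = [[8, 1, -7], [1, 0, -4/5], [-1, 0, 1]] · [[-16, 6], [23, 26], [-15, 10]] = [[0, 4], [-4, -2], [1, 4]].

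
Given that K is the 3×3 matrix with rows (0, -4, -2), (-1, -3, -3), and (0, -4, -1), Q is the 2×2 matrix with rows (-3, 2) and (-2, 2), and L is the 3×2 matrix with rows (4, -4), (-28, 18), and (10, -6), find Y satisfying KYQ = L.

Y = [[-4, -5], [2, -1], [-4, 3]]

Y = K⁻¹LQ⁻¹ (apply K⁻¹ on the left and Q⁻¹ on the right).
det K = -4; the adjugate gives K⁻¹ = [[9/4, -1, -3/2], [1/4, 0, -1/2], [-1, 0, 1]].
Q has determinant -2; Q⁻¹ = [[-1, 1], [-1, 3/2]].
K⁻¹L = [[22, -18], [-4, 2], [6, -2]].
Y = (K⁻¹L)Q⁻¹ = [[-4, -5], [2, -1], [-4, 3]].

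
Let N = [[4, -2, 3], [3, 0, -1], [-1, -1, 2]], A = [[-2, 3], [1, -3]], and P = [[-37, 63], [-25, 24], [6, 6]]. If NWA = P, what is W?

Isolating W: multiply by N⁻¹ from the left and A⁻¹ from the right, so W = N⁻¹PA⁻¹.
det N = -3; the adjugate gives N⁻¹ = [[1/3, -1/3, -2/3], [5/3, -11/3, -13/3], [1, -2, -2]].
A has determinant 3; A⁻¹ = [[-1, -1], [-1/3, -2/3]].
N⁻¹P = [[-8, 9], [4, -9], [1, 3]].
W = (N⁻¹P)A⁻¹ = [[5, 2], [-1, 2], [-2, -3]].

W = [[5, 2], [-1, 2], [-2, -3]]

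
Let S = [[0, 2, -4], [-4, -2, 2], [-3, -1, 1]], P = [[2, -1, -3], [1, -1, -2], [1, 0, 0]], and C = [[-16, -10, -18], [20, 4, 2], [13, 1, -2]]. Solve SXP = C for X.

X = S⁻¹CP⁻¹ (apply S⁻¹ on the left and P⁻¹ on the right).
S has determinant 4; S⁻¹ = [[0, 1/2, -1], [-1/2, -3, 4], [-1/2, -3/2, 2]].
det P = -1; the adjugate gives P⁻¹ = [[0, 0, 1], [2, -3, -1], [-1, 1, 1]].
S⁻¹C = [[-3, 1, 3], [0, -3, -5], [4, 1, 2]].
X = (S⁻¹C)P⁻¹ = [[-1, 0, -1], [-1, 4, -2], [0, -1, 5]].

X = [[-1, 0, -1], [-1, 4, -2], [0, -1, 5]]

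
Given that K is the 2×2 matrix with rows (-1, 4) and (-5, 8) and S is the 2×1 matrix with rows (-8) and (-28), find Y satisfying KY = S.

K is on the left of Y, so left-multiply by K⁻¹: Y = K⁻¹S.
det K = 12; the adjugate gives K⁻¹ = [[2/3, -1/3], [5/12, -1/12]].
Y = K⁻¹S = [[2/3, -1/3], [5/12, -1/12]] · [[-8], [-28]] = [[4], [-1]].

Y = [[4], [-1]]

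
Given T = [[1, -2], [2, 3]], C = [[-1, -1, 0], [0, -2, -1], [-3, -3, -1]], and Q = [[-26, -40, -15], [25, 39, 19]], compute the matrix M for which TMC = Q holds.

M = T⁻¹QC⁻¹ (apply T⁻¹ on the left and C⁻¹ on the right).
det T = 7; the adjugate gives T⁻¹ = [[3/7, 2/7], [-2/7, 1/7]].
det C = -2, so C⁻¹ = [[1/2, 1/2, -1/2], [-3/2, -1/2, 1/2], [3, 0, -1]].
T⁻¹Q = [[-4, -6, -1], [11, 17, 7]].
M = (T⁻¹Q)C⁻¹ = [[4, 1, 0], [1, -3, -4]].

M = [[4, 1, 0], [1, -3, -4]]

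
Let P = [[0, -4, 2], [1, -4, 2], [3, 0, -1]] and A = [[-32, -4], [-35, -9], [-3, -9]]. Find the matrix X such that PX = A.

X = [[-3, -5], [5, -2], [-6, -6]]

Since P multiplies X on the left, X = P⁻¹A.
P has determinant -4; P⁻¹ = [[-1, 1, 0], [-7/4, 3/2, -1/2], [-3, 3, -1]].
X = P⁻¹A = [[-1, 1, 0], [-7/4, 3/2, -1/2], [-3, 3, -1]] · [[-32, -4], [-35, -9], [-3, -9]] = [[-3, -5], [5, -2], [-6, -6]].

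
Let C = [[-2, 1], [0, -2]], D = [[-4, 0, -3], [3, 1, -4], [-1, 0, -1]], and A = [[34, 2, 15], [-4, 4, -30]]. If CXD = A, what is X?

X = [[2, -2, 2], [-1, -2, -4]]

Left-multiply by C⁻¹ and right-multiply by D⁻¹: X = C⁻¹AD⁻¹.
det C = 4, so C⁻¹ = [[-1/2, -1/4], [0, -1/2]].
D has determinant 1; D⁻¹ = [[-1, 0, 3], [7, 1, -25], [1, 0, -4]].
C⁻¹A = [[-16, -2, 0], [2, -2, 15]].
X = (C⁻¹A)D⁻¹ = [[2, -2, 2], [-1, -2, -4]].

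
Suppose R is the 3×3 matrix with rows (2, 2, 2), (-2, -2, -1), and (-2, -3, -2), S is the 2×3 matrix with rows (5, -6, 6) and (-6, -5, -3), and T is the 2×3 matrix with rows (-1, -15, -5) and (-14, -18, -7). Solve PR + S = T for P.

PR = T − S = [[-6, -9, -11], [-8, -13, -4]].
R is on the right of P, so right-multiply by R⁻¹: P = (T − S)R⁻¹.
det R = 2, so R⁻¹ = [[1/2, -1, 1], [-1, 0, -1], [1, 1, 0]].
P = (T − S)R⁻¹ = [[-5, -5, 3], [5, 4, 5]].

P = [[-5, -5, 3], [5, 4, 5]]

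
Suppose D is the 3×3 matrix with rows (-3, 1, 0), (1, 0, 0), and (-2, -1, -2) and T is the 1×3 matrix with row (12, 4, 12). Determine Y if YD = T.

Right-multiplying both sides by D⁻¹ gives Y = TD⁻¹.
D has determinant 2; D⁻¹ = [[0, 1, 0], [1, 3, 0], [-1/2, -5/2, -1/2]].
Y = TD⁻¹ = [[12, 4, 12]] · [[0, 1, 0], [1, 3, 0], [-1/2, -5/2, -1/2]] = [[-2, -6, -6]].

Y = [[-2, -6, -6]]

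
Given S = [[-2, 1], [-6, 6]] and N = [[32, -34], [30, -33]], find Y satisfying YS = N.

Since S sits to the right of Y, Y = NS⁻¹.
det S = -6; the adjugate gives S⁻¹ = [[-1, 1/6], [-1, 1/3]].
Y = NS⁻¹ = [[32, -34], [30, -33]] · [[-1, 1/6], [-1, 1/3]] = [[2, -6], [3, -6]].

Y = [[2, -6], [3, -6]]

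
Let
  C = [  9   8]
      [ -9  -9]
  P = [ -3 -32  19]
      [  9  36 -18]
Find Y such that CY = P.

Since C multiplies Y on the left, Y = C⁻¹P.
det C = -9, so C⁻¹ = [[1, 8/9], [-1, -1]].
Y = C⁻¹P = [[1, 8/9], [-1, -1]] · [[-3, -32, 19], [9, 36, -18]] = [[5, 0, 3], [-6, -4, -1]].

Y = [[5, 0, 3], [-6, -4, -1]]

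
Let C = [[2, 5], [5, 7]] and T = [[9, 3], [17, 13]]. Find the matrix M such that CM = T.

Since C multiplies M on the left, M = C⁻¹T.
det C = -11, so C⁻¹ = [[-7/11, 5/11], [5/11, -2/11]].
M = C⁻¹T = [[-7/11, 5/11], [5/11, -2/11]] · [[9, 3], [17, 13]] = [[2, 4], [1, -1]].

M = [[2, 4], [1, -1]]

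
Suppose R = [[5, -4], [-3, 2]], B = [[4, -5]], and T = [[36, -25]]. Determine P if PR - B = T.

P = [[5, -5]]

PR = T + B = [[40, -30]].
R is on the right of P, so right-multiply by R⁻¹: P = (T + B)R⁻¹.
det R = -2; the adjugate gives R⁻¹ = [[-1, -2], [-3/2, -5/2]].
P = (T + B)R⁻¹ = [[5, -5]].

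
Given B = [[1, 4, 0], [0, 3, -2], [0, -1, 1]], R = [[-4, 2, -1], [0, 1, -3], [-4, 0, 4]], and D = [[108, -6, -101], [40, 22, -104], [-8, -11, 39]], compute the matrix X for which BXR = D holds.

Isolating X: multiply by B⁻¹ from the left and R⁻¹ from the right, so X = B⁻¹DR⁻¹.
B has determinant 1; B⁻¹ = [[1, -4, -8], [0, 1, 2], [0, 1, 3]].
R has determinant 4; R⁻¹ = [[1, -2, -5/4], [3, -5, -3], [1, -2, -1]].
B⁻¹D = [[12, -6, 3], [24, 0, -26], [16, -11, 13]].
X = (B⁻¹D)R⁻¹ = [[-3, 0, 0], [-2, 4, -4], [-4, -3, 0]].

X = [[-3, 0, 0], [-2, 4, -4], [-4, -3, 0]]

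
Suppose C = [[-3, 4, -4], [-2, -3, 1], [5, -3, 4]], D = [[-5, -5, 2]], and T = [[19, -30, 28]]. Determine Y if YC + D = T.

Y = [[-1, 2, 5]]

YC = T − D = [[24, -25, 26]].
Since C sits to the right of Y, Y = (T − D)C⁻¹.
det C = -5, so C⁻¹ = [[9/5, 4/5, 8/5], [-13/5, -8/5, -11/5], [-21/5, -11/5, -17/5]].
Y = (T − D)C⁻¹ = [[-1, 2, 5]].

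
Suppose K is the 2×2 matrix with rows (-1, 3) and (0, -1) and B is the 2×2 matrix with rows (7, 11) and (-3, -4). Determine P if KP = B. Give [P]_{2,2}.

4

Since K multiplies P on the left, P = K⁻¹B.
det K = 1; the adjugate gives K⁻¹ = [[-1, -3], [0, -1]].
P = K⁻¹B = [[-1, -3], [0, -1]] · [[7, 11], [-3, -4]] = [[2, 1], [3, 4]].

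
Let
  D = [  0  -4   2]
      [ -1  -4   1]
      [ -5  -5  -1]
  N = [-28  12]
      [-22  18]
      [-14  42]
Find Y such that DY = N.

Left-multiplying both sides by D⁻¹ gives Y = D⁻¹N.
det D = -6, so D⁻¹ = [[-3/2, 7/3, -2/3], [1, -5/3, 1/3], [5/2, -10/3, 2/3]].
Y = D⁻¹N = [[-3/2, 7/3, -2/3], [1, -5/3, 1/3], [5/2, -10/3, 2/3]] · [[-28, 12], [-22, 18], [-14, 42]] = [[0, -4], [4, -4], [-6, -2]].

Y = [[0, -4], [4, -4], [-6, -2]]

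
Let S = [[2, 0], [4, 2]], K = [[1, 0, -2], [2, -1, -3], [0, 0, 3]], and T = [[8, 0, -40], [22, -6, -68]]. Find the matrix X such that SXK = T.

X = S⁻¹TK⁻¹ (apply S⁻¹ on the left and K⁻¹ on the right).
det S = 4, so S⁻¹ = [[1/2, 0], [-1, 1/2]].
K has determinant -3; K⁻¹ = [[1, 0, 2/3], [2, -1, 1/3], [0, 0, 1/3]].
S⁻¹T = [[4, 0, -20], [3, -3, 6]].
X = (S⁻¹T)K⁻¹ = [[4, 0, -4], [-3, 3, 3]].

X = [[4, 0, -4], [-3, 3, 3]]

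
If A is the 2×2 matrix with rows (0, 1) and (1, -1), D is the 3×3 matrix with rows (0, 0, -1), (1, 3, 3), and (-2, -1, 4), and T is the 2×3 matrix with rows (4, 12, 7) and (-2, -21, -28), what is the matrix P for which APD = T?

P = [[-3, -4, -3], [5, 4, 0]]

P = A⁻¹TD⁻¹ (apply A⁻¹ on the left and D⁻¹ on the right).
det A = -1, so A⁻¹ = [[1, 1], [1, 0]].
det D = -5; the adjugate gives D⁻¹ = [[-3, -1/5, -3/5], [2, 2/5, 1/5], [-1, 0, 0]].
A⁻¹T = [[2, -9, -21], [4, 12, 7]].
P = (A⁻¹T)D⁻¹ = [[-3, -4, -3], [5, 4, 0]].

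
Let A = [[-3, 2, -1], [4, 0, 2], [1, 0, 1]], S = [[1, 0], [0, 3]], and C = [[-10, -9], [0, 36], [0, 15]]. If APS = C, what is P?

P = A⁻¹CS⁻¹ (apply A⁻¹ on the left and S⁻¹ on the right).
A has determinant -4; A⁻¹ = [[0, 1/2, -1], [1/2, 1/2, -1/2], [0, -1/2, 2]].
S has determinant 3; S⁻¹ = [[1, 0], [0, 1/3]].
A⁻¹C = [[0, 3], [-5, 6], [0, 12]].
P = (A⁻¹C)S⁻¹ = [[0, 1], [-5, 2], [0, 4]].

P = [[0, 1], [-5, 2], [0, 4]]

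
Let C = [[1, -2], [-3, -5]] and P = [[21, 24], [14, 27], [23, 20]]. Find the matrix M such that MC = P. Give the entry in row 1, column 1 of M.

Since C sits to the right of M, M = PC⁻¹.
C has determinant -11; C⁻¹ = [[5/11, -2/11], [-3/11, -1/11]].
M = PC⁻¹ = [[21, 24], [14, 27], [23, 20]] · [[5/11, -2/11], [-3/11, -1/11]] = [[3, -6], [-1, -5], [5, -6]].

3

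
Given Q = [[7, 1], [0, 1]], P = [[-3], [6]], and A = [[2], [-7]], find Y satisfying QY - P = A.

QY = A + P = [[-1], [-1]].
Left-multiplying both sides by Q⁻¹ gives Y = Q⁻¹(A + P).
Q has determinant 7; Q⁻¹ = [[1/7, -1/7], [0, 1]].
Y = Q⁻¹(A + P) = [[0], [-1]].

Y = [[0], [-1]]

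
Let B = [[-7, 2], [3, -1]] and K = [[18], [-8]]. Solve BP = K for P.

P = [[-2], [2]]

B is on the left of P, so left-multiply by B⁻¹: P = B⁻¹K.
det B = 1, so B⁻¹ = [[-1, -2], [-3, -7]].
P = B⁻¹K = [[-1, -2], [-3, -7]] · [[18], [-8]] = [[-2], [2]].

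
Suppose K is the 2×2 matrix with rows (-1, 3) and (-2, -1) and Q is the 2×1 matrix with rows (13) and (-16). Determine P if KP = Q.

P = [[5], [6]]

Since K multiplies P on the left, P = K⁻¹Q.
K has determinant 7; K⁻¹ = [[-1/7, -3/7], [2/7, -1/7]].
P = K⁻¹Q = [[-1/7, -3/7], [2/7, -1/7]] · [[13], [-16]] = [[5], [6]].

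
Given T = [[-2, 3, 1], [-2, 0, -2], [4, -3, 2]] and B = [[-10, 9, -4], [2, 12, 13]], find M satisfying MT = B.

Since T sits to the right of M, M = BT⁻¹.
det T = 6; the adjugate gives T⁻¹ = [[-1, -3/2, -1], [-2/3, -4/3, -1], [1, 1, 1]].
M = BT⁻¹ = [[-10, 9, -4], [2, 12, 13]] · [[-1, -3/2, -1], [-2/3, -4/3, -1], [1, 1, 1]] = [[0, -1, -3], [3, -6, -1]].

M = [[0, -1, -3], [3, -6, -1]]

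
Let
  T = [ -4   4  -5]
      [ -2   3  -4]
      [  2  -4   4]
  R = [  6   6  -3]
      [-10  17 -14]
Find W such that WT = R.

Since T sits to the right of W, W = RT⁻¹.
det T = 6; the adjugate gives T⁻¹ = [[-2/3, 2/3, -1/6], [0, -1, -1], [1/3, -4/3, -2/3]].
W = RT⁻¹ = [[6, 6, -3], [-10, 17, -14]] · [[-2/3, 2/3, -1/6], [0, -1, -1], [1/3, -4/3, -2/3]] = [[-5, 2, -5], [2, -5, -6]].

W = [[-5, 2, -5], [2, -5, -6]]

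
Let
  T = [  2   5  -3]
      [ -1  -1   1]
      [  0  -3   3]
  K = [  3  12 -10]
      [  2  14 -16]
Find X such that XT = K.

T is on the right of X, so right-multiply by T⁻¹: X = KT⁻¹.
det T = 6; the adjugate gives T⁻¹ = [[0, -1, 1/3], [1/2, 1, 1/6], [1/2, 1, 1/2]].
X = KT⁻¹ = [[3, 12, -10], [2, 14, -16]] · [[0, -1, 1/3], [1/2, 1, 1/6], [1/2, 1, 1/2]] = [[1, -1, -2], [-1, -4, -5]].

X = [[1, -1, -2], [-1, -4, -5]]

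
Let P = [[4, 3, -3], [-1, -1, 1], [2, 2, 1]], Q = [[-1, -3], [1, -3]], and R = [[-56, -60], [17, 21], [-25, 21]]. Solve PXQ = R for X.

X = [[2, -3], [5, -4], [-5, -2]]

X = P⁻¹RQ⁻¹ (apply P⁻¹ on the left and Q⁻¹ on the right).
det P = -3; the adjugate gives P⁻¹ = [[1, 3, 0], [-1, -10/3, 1/3], [0, 2/3, 1/3]].
det Q = 6; the adjugate gives Q⁻¹ = [[-1/2, 1/2], [-1/6, -1/6]].
P⁻¹R = [[-5, 3], [-9, -3], [3, 21]].
X = (P⁻¹R)Q⁻¹ = [[2, -3], [5, -4], [-5, -2]].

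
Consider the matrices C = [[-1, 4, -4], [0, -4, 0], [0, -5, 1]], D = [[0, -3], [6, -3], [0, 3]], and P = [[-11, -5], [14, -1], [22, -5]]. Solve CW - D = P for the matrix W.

CW = P + D = [[-11, -8], [20, -4], [22, -2]].
Since C multiplies W on the left, W = C⁻¹(P + D).
det C = 4; the adjugate gives C⁻¹ = [[-1, 4, -4], [0, -1/4, 0], [0, -5/4, 1]].
W = C⁻¹(P + D) = [[3, 0], [-5, 1], [-3, 3]].

W = [[3, 0], [-5, 1], [-3, 3]]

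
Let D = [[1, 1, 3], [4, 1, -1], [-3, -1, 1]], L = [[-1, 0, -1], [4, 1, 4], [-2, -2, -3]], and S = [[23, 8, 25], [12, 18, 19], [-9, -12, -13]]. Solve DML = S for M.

Isolating M: multiply by D⁻¹ from the left and L⁻¹ from the right, so M = D⁻¹SL⁻¹.
det D = -4, so D⁻¹ = [[0, 1, 1], [1/4, -5/2, -13/4], [1/4, 1/2, 3/4]].
det L = 1, so L⁻¹ = [[5, 2, 1], [4, 1, 0], [-6, -2, -1]].
D⁻¹S = [[3, 6, 6], [5, -4, 1], [5, 2, 6]].
M = (D⁻¹S)L⁻¹ = [[3, 0, -3], [3, 4, 4], [-3, 0, -1]].

M = [[3, 0, -3], [3, 4, 4], [-3, 0, -1]]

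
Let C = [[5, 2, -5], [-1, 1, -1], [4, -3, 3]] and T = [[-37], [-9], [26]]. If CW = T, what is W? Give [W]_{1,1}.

Since C multiplies W on the left, W = C⁻¹T.
det C = 3, so C⁻¹ = [[0, 3, 1], [-1/3, 35/3, 10/3], [-1/3, 23/3, 7/3]].
W = C⁻¹T = [[0, 3, 1], [-1/3, 35/3, 10/3], [-1/3, 23/3, 7/3]] · [[-37], [-9], [26]] = [[-1], [-6], [4]].

-1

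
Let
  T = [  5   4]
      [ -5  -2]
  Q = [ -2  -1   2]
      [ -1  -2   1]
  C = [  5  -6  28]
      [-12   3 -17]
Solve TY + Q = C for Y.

TY = C − Q = [[7, -5, 26], [-11, 5, -18]].
Left-multiplying both sides by T⁻¹ gives Y = T⁻¹(C − Q).
det T = 10, so T⁻¹ = [[-1/5, -2/5], [1/2, 1/2]].
Y = T⁻¹(C − Q) = [[3, -1, 2], [-2, 0, 4]].

Y = [[3, -1, 2], [-2, 0, 4]]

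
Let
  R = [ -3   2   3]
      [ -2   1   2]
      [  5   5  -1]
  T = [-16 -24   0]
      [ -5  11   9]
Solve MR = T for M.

Since R sits to the right of M, M = TR⁻¹.
det R = 4; the adjugate gives R⁻¹ = [[-11/4, 17/4, 1/4], [2, -3, 0], [-15/4, 25/4, 1/4]].
M = TR⁻¹ = [[-16, -24, 0], [-5, 11, 9]] · [[-11/4, 17/4, 1/4], [2, -3, 0], [-15/4, 25/4, 1/4]] = [[-4, 4, -4], [2, 2, 1]].

M = [[-4, 4, -4], [2, 2, 1]]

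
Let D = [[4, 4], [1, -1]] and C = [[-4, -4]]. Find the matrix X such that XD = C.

Since D sits to the right of X, X = CD⁻¹.
D has determinant -8; D⁻¹ = [[1/8, 1/2], [1/8, -1/2]].
X = CD⁻¹ = [[-4, -4]] · [[1/8, 1/2], [1/8, -1/2]] = [[-1, 0]].

X = [[-1, 0]]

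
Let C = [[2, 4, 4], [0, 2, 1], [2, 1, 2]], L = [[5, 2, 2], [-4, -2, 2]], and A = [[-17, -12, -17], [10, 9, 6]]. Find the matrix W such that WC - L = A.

W = [[-2, 1, -4], [0, 2, 3]]

WC = A + L = [[-12, -10, -15], [6, 7, 8]].
Right-multiplying both sides by C⁻¹ gives W = (A + L)C⁻¹.
det C = -2, so C⁻¹ = [[-3/2, 2, 2], [-1, 2, 1], [2, -3, -2]].
W = (A + L)C⁻¹ = [[-2, 1, -4], [0, 2, 3]].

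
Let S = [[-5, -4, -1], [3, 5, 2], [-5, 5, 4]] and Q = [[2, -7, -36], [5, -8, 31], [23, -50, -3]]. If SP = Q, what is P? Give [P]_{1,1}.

-3

Since S multiplies P on the left, P = S⁻¹Q.
S has determinant -2; S⁻¹ = [[-5, -11/2, 3/2], [11, 25/2, -7/2], [-20, -45/2, 13/2]].
P = S⁻¹Q = [[-5, -11/2, 3/2], [11, 25/2, -7/2], [-20, -45/2, 13/2]] · [[2, -7, -36], [5, -8, 31], [23, -50, -3]] = [[-3, 4, 5], [4, -2, 2], [-3, -5, 3]].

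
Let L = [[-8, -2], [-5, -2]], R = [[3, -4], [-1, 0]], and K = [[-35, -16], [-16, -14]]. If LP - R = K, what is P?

LP = K + R = [[-32, -20], [-17, -14]].
L is on the left of P, so left-multiply by L⁻¹: P = L⁻¹(K + R).
L has determinant 6; L⁻¹ = [[-1/3, 1/3], [5/6, -4/3]].
P = L⁻¹(K + R) = [[5, 2], [-4, 2]].

P = [[5, 2], [-4, 2]]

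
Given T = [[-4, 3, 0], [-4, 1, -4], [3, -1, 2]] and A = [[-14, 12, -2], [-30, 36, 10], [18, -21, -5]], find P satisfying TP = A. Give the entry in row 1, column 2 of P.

Left-multiplying both sides by T⁻¹ gives P = T⁻¹A.
T has determinant -4; T⁻¹ = [[1/2, 3/2, 3], [1, 2, 4], [-1/4, -5/4, -2]].
P = T⁻¹A = [[1/2, 3/2, 3], [1, 2, 4], [-1/4, -5/4, -2]] · [[-14, 12, -2], [-30, 36, 10], [18, -21, -5]] = [[2, -3, -1], [-2, 0, -2], [5, -6, -2]].

-3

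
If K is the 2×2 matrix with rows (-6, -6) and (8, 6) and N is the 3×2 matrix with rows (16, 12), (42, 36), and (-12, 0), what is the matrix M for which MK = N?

M = [[0, 2], [-3, 3], [-6, -6]]

K is on the right of M, so right-multiply by K⁻¹: M = NK⁻¹.
det K = 12; the adjugate gives K⁻¹ = [[1/2, 1/2], [-2/3, -1/2]].
M = NK⁻¹ = [[16, 12], [42, 36], [-12, 0]] · [[1/2, 1/2], [-2/3, -1/2]] = [[0, 2], [-3, 3], [-6, -6]].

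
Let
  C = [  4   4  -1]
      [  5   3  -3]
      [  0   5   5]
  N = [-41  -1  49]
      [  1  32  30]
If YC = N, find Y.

Y = [[-4, -5, 6], [4, -3, 5]]

C is on the right of Y, so right-multiply by C⁻¹: Y = NC⁻¹.
det C = -5; the adjugate gives C⁻¹ = [[-6, 5, 9/5], [5, -4, -7/5], [-5, 4, 8/5]].
Y = NC⁻¹ = [[-41, -1, 49], [1, 32, 30]] · [[-6, 5, 9/5], [5, -4, -7/5], [-5, 4, 8/5]] = [[-4, -5, 6], [4, -3, 5]].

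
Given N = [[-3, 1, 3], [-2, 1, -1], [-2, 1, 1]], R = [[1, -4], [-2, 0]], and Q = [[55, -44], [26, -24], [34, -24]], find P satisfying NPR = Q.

P = [[-5, 4], [-4, -4], [0, -2]]

Isolating P: multiply by N⁻¹ from the left and R⁻¹ from the right, so P = N⁻¹QR⁻¹.
N has determinant -2; N⁻¹ = [[-1, -1, 2], [-2, -3/2, 9/2], [0, -1/2, 1/2]].
R has determinant -8; R⁻¹ = [[0, -1/2], [-1/4, -1/8]].
N⁻¹Q = [[-13, 20], [4, 16], [4, 0]].
P = (N⁻¹Q)R⁻¹ = [[-5, 4], [-4, -4], [0, -2]].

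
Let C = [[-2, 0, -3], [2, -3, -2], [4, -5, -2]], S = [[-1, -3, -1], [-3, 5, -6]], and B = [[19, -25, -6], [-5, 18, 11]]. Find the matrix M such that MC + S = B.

MC = B − S = [[20, -22, -5], [-2, 13, 17]].
Since C sits to the right of M, M = (B − S)C⁻¹.
det C = 2, so C⁻¹ = [[-2, 15/2, -9/2], [-2, 8, -5], [1, -5, 3]].
M = (B − S)C⁻¹ = [[-1, -1, 5], [-5, 4, -5]].

M = [[-1, -1, 5], [-5, 4, -5]]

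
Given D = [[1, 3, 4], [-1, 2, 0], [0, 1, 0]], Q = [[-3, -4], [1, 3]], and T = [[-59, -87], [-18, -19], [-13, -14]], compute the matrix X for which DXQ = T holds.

Left-multiply by D⁻¹ and right-multiply by Q⁻¹: X = D⁻¹TQ⁻¹.
D has determinant -4; D⁻¹ = [[0, -1, 2], [0, 0, 1], [1/4, 1/4, -5/4]].
det Q = -5, so Q⁻¹ = [[-3/5, -4/5], [1/5, 3/5]].
D⁻¹T = [[-8, -9], [-13, -14], [-3, -9]].
X = (D⁻¹T)Q⁻¹ = [[3, 1], [5, 2], [0, -3]].

X = [[3, 1], [5, 2], [0, -3]]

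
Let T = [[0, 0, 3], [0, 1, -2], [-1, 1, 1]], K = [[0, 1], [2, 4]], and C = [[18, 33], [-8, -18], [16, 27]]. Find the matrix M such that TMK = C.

M = [[0, -3], [-4, 2], [-1, 3]]

M = T⁻¹CK⁻¹ (apply T⁻¹ on the left and K⁻¹ on the right).
det T = 3; the adjugate gives T⁻¹ = [[1, 1, -1], [2/3, 1, 0], [1/3, 0, 0]].
det K = -2, so K⁻¹ = [[-2, 1/2], [1, 0]].
T⁻¹C = [[-6, -12], [4, 4], [6, 11]].
M = (T⁻¹C)K⁻¹ = [[0, -3], [-4, 2], [-1, 3]].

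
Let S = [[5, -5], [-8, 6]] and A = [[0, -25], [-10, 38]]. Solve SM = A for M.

Since S multiplies M on the left, M = S⁻¹A.
S has determinant -10; S⁻¹ = [[-3/5, -1/2], [-4/5, -1/2]].
M = S⁻¹A = [[-3/5, -1/2], [-4/5, -1/2]] · [[0, -25], [-10, 38]] = [[5, -4], [5, 1]].

M = [[5, -4], [5, 1]]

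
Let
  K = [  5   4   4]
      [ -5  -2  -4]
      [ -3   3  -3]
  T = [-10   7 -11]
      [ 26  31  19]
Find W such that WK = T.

W = [[-5, -6, 5], [4, -3, 3]]

Right-multiplying both sides by K⁻¹ gives W = TK⁻¹.
det K = -6, so K⁻¹ = [[-3, -4, 4/3], [1/2, 1/2, 0], [7/2, 9/2, -5/3]].
W = TK⁻¹ = [[-10, 7, -11], [26, 31, 19]] · [[-3, -4, 4/3], [1/2, 1/2, 0], [7/2, 9/2, -5/3]] = [[-5, -6, 5], [4, -3, 3]].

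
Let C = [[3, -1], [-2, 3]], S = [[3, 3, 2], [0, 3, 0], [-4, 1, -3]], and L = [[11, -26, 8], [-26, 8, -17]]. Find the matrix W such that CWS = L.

Left-multiply by C⁻¹ and right-multiply by S⁻¹: W = C⁻¹LS⁻¹.
det C = 7; the adjugate gives C⁻¹ = [[3/7, 1/7], [2/7, 3/7]].
det S = -3; the adjugate gives S⁻¹ = [[3, -11/3, 2], [0, 1/3, 0], [-4, 5, -3]].
C⁻¹L = [[1, -10, 1], [-8, -4, -5]].
W = (C⁻¹L)S⁻¹ = [[-1, -2, -1], [-4, 3, -1]].

W = [[-1, -2, -1], [-4, 3, -1]]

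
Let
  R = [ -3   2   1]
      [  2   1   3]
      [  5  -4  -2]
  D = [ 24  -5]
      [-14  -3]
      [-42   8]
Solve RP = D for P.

Since R multiplies P on the left, P = R⁻¹D.
det R = -5, so R⁻¹ = [[-2, 0, -1], [-19/5, -1/5, -11/5], [13/5, 2/5, 7/5]].
P = R⁻¹D = [[-2, 0, -1], [-19/5, -1/5, -11/5], [13/5, 2/5, 7/5]] · [[24, -5], [-14, -3], [-42, 8]] = [[-6, 2], [4, 2], [-2, -3]].

P = [[-6, 2], [4, 2], [-2, -3]]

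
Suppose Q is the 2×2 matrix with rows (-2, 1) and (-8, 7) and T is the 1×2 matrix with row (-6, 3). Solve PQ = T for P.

P = [[3, 0]]

Since Q sits to the right of P, P = TQ⁻¹.
det Q = -6; the adjugate gives Q⁻¹ = [[-7/6, 1/6], [-4/3, 1/3]].
P = TQ⁻¹ = [[-6, 3]] · [[-7/6, 1/6], [-4/3, 1/3]] = [[3, 0]].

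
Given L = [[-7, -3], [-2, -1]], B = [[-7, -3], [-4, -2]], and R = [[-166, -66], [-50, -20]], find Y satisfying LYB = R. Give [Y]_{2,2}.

-1

Y = L⁻¹RB⁻¹ (apply L⁻¹ on the left and B⁻¹ on the right).
L has determinant 1; L⁻¹ = [[-1, 3], [2, -7]].
B has determinant 2; B⁻¹ = [[-1, 3/2], [2, -7/2]].
L⁻¹R = [[16, 6], [18, 8]].
Y = (L⁻¹R)B⁻¹ = [[-4, 3], [-2, -1]].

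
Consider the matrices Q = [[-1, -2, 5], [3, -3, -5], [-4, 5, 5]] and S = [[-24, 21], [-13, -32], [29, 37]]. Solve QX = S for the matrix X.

X = [[-6, -3], [5, 1], [-4, 4]]

Since Q multiplies X on the left, X = Q⁻¹S.
det Q = -5; the adjugate gives Q⁻¹ = [[-2, -7, -5], [-1, -3, -2], [-3/5, -13/5, -9/5]].
X = Q⁻¹S = [[-2, -7, -5], [-1, -3, -2], [-3/5, -13/5, -9/5]] · [[-24, 21], [-13, -32], [29, 37]] = [[-6, -3], [5, 1], [-4, 4]].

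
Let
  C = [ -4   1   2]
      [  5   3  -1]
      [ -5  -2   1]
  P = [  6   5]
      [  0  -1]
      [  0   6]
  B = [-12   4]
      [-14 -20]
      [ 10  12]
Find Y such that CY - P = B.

CY = B + P = [[-6, 9], [-14, -21], [10, 18]].
Since C multiplies Y on the left, Y = C⁻¹(B + P).
det C = 6, so C⁻¹ = [[1/6, -5/6, -7/6], [0, 1, 1], [5/6, -13/6, -17/6]].
Y = C⁻¹(B + P) = [[-1, -2], [-4, -3], [-3, 2]].

Y = [[-1, -2], [-4, -3], [-3, 2]]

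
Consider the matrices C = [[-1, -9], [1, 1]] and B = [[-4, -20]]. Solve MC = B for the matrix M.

Since C sits to the right of M, M = BC⁻¹.
det C = 8, so C⁻¹ = [[1/8, 9/8], [-1/8, -1/8]].
M = BC⁻¹ = [[-4, -20]] · [[1/8, 9/8], [-1/8, -1/8]] = [[2, -2]].

M = [[2, -2]]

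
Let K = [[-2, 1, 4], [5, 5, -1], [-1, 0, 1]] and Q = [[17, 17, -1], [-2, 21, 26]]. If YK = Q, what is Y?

Since K sits to the right of Y, Y = QK⁻¹.
K has determinant 6; K⁻¹ = [[5/6, -1/6, -7/2], [-2/3, 1/3, 3], [5/6, -1/6, -5/2]].
Y = QK⁻¹ = [[17, 17, -1], [-2, 21, 26]] · [[5/6, -1/6, -7/2], [-2/3, 1/3, 3], [5/6, -1/6, -5/2]] = [[2, 3, -6], [6, 3, 5]].

Y = [[2, 3, -6], [6, 3, 5]]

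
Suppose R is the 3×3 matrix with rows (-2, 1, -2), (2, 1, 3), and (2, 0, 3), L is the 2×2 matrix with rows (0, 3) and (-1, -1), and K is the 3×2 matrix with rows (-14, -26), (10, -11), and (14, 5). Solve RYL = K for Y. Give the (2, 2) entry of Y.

4

Y = R⁻¹KL⁻¹ (apply R⁻¹ on the left and L⁻¹ on the right).
det R = -2; the adjugate gives R⁻¹ = [[-3/2, 3/2, -5/2], [0, 1, -1], [1, -1, 2]].
L has determinant 3; L⁻¹ = [[-1/3, -1], [1/3, 0]].
R⁻¹K = [[1, 10], [-4, -16], [4, -5]].
Y = (R⁻¹K)L⁻¹ = [[3, -1], [-4, 4], [-3, -4]].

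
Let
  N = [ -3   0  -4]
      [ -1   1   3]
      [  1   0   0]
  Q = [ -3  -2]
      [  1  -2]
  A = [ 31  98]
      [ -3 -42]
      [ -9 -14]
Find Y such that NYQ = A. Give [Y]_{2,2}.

Y = N⁻¹AQ⁻¹ (apply N⁻¹ on the left and Q⁻¹ on the right).
det N = 4, so N⁻¹ = [[0, 0, 1], [3/4, 1, 13/4], [-1/4, 0, -3/4]].
det Q = 8; the adjugate gives Q⁻¹ = [[-1/4, 1/4], [-1/8, -3/8]].
N⁻¹A = [[-9, -14], [-9, -14], [-1, -14]].
Y = (N⁻¹A)Q⁻¹ = [[4, 3], [4, 3], [2, 5]].

3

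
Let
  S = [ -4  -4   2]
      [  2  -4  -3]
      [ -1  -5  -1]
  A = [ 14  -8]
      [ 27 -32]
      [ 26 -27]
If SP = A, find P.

S is on the left of P, so left-multiply by S⁻¹: P = S⁻¹A.
S has determinant -4; S⁻¹ = [[11/4, 7/2, -5], [-5/4, -3/2, 2], [7/2, 4, -6]].
P = S⁻¹A = [[11/4, 7/2, -5], [-5/4, -3/2, 2], [7/2, 4, -6]] · [[14, -8], [27, -32], [26, -27]] = [[3, 1], [-6, 4], [1, 6]].

P = [[3, 1], [-6, 4], [1, 6]]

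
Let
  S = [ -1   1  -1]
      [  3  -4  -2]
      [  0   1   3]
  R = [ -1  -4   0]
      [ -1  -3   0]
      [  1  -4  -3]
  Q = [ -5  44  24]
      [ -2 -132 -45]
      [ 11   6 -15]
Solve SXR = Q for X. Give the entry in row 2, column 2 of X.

X = S⁻¹QR⁻¹ (apply S⁻¹ on the left and R⁻¹ on the right).
det S = -2; the adjugate gives S⁻¹ = [[5, 2, 3], [9/2, 3/2, 5/2], [-3/2, -1/2, -1/2]].
det R = 3; the adjugate gives R⁻¹ = [[3, -4, 0], [-1, 1, 0], [7/3, -8/3, -1/3]].
S⁻¹Q = [[4, -26, -15], [2, 15, 3], [3, -3, -6]].
X = (S⁻¹Q)R⁻¹ = [[3, -2, 5], [-2, -1, -1], [-2, 1, 2]].

-1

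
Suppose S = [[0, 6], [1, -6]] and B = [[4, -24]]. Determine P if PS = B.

P = [[0, 4]]

Since S sits to the right of P, P = BS⁻¹.
det S = -6, so S⁻¹ = [[1, 1], [1/6, 0]].
P = BS⁻¹ = [[4, -24]] · [[1, 1], [1/6, 0]] = [[0, 4]].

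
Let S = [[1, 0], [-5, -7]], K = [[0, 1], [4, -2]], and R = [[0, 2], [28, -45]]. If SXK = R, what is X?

X = S⁻¹RK⁻¹ (apply S⁻¹ on the left and K⁻¹ on the right).
S has determinant -7; S⁻¹ = [[1, 0], [-5/7, -1/7]].
det K = -4; the adjugate gives K⁻¹ = [[1/2, 1/4], [1, 0]].
S⁻¹R = [[0, 2], [-4, 5]].
X = (S⁻¹R)K⁻¹ = [[2, 0], [3, -1]].

X = [[2, 0], [3, -1]]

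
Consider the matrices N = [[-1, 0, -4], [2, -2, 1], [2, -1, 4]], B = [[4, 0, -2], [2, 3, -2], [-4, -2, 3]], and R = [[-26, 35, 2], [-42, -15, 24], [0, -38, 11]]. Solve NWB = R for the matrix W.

W = [[-5, -1, -2], [3, 2, 1], [4, -3, 0]]

Isolating W: multiply by N⁻¹ from the left and B⁻¹ from the right, so W = N⁻¹RB⁻¹.
N has determinant -1; N⁻¹ = [[7, -4, 8], [6, -4, 7], [-2, 1, -2]].
det B = 4; the adjugate gives B⁻¹ = [[5/4, 1, 3/2], [1/2, 1, 1], [2, 2, 3]].
N⁻¹R = [[-14, 1, 6], [12, 4, -7], [10, -9, -2]].
W = (N⁻¹R)B⁻¹ = [[-5, -1, -2], [3, 2, 1], [4, -3, 0]].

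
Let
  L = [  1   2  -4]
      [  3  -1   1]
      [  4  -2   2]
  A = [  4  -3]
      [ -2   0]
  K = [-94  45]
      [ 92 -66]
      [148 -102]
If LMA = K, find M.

M = [[5, 1], [-4, 2], [3, -3]]

Left-multiply by L⁻¹ and right-multiply by A⁻¹: M = L⁻¹KA⁻¹.
L has determinant 4; L⁻¹ = [[0, 1, -1/2], [-1/2, 9/2, -13/4], [-1/2, 5/2, -7/4]].
A has determinant -6; A⁻¹ = [[0, -1/2], [-1/3, -2/3]].
L⁻¹K = [[18, -15], [-20, 12], [18, -9]].
M = (L⁻¹K)A⁻¹ = [[5, 1], [-4, 2], [3, -3]].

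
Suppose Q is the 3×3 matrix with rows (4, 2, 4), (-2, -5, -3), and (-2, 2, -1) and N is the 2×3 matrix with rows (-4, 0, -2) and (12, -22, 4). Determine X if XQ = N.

Right-multiplying both sides by Q⁻¹ gives X = NQ⁻¹.
Q has determinant -4; Q⁻¹ = [[-11/4, -5/2, -7/2], [-1, -1, -1], [7/2, 3, 4]].
X = NQ⁻¹ = [[-4, 0, -2], [12, -22, 4]] · [[-11/4, -5/2, -7/2], [-1, -1, -1], [7/2, 3, 4]] = [[4, 4, 6], [3, 4, -4]].

X = [[4, 4, 6], [3, 4, -4]]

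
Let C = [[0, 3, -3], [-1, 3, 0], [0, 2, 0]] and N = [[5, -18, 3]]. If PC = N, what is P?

P = [[-1, -5, 0]]

Right-multiplying both sides by C⁻¹ gives P = NC⁻¹.
C has determinant 6; C⁻¹ = [[0, -1, 3/2], [0, 0, 1/2], [-1/3, 0, 1/2]].
P = NC⁻¹ = [[5, -18, 3]] · [[0, -1, 3/2], [0, 0, 1/2], [-1/3, 0, 1/2]] = [[-1, -5, 0]].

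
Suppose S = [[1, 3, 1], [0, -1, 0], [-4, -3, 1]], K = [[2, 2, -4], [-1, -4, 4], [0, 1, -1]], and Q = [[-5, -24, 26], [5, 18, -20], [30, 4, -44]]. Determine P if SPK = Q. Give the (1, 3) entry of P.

2

Left-multiply by S⁻¹ and right-multiply by K⁻¹: P = S⁻¹QK⁻¹.
det S = -5, so S⁻¹ = [[1/5, 6/5, -1/5], [0, -1, 0], [4/5, 9/5, 1/5]].
det K = 2; the adjugate gives K⁻¹ = [[0, -1, -4], [-1/2, -1, -2], [-1/2, -1, -3]].
S⁻¹Q = [[-1, 16, -10], [-5, -18, 20], [11, 14, -24]].
P = (S⁻¹Q)K⁻¹ = [[-3, -5, 2], [-1, 3, -4], [5, -1, 0]].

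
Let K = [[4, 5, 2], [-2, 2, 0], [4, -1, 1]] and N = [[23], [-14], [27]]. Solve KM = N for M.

Since K multiplies M on the left, M = K⁻¹N.
det K = 6; the adjugate gives K⁻¹ = [[1/3, -7/6, -2/3], [1/3, -2/3, -2/3], [-1, 4, 3]].
M = K⁻¹N = [[1/3, -7/6, -2/3], [1/3, -2/3, -2/3], [-1, 4, 3]] · [[23], [-14], [27]] = [[6], [-1], [2]].

M = [[6], [-1], [2]]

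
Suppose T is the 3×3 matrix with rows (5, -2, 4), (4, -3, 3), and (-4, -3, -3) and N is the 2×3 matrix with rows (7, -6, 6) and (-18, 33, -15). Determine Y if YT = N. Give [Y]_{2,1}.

Since T sits to the right of Y, Y = NT⁻¹.
T has determinant -6; T⁻¹ = [[-3, 3, -1], [0, -1/6, -1/6], [4, -23/6, 7/6]].
Y = NT⁻¹ = [[7, -6, 6], [-18, 33, -15]] · [[-3, 3, -1], [0, -1/6, -1/6], [4, -23/6, 7/6]] = [[3, -1, 1], [-6, -2, -5]].

-6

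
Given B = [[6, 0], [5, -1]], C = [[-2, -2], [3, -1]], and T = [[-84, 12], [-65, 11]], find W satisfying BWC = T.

Left-multiply by B⁻¹ and right-multiply by C⁻¹: W = B⁻¹TC⁻¹.
det B = -6, so B⁻¹ = [[1/6, 0], [5/6, -1]].
C has determinant 8; C⁻¹ = [[-1/8, 1/4], [-3/8, -1/4]].
B⁻¹T = [[-14, 2], [-5, -1]].
W = (B⁻¹T)C⁻¹ = [[1, -4], [1, -1]].

W = [[1, -4], [1, -1]]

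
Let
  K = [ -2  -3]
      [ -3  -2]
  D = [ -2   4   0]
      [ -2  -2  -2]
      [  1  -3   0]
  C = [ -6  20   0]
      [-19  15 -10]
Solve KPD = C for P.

P = K⁻¹CD⁻¹ (apply K⁻¹ on the left and D⁻¹ on the right).
det K = -5, so K⁻¹ = [[2/5, -3/5], [-3/5, 2/5]].
det D = 4; the adjugate gives D⁻¹ = [[-3/2, 0, -2], [-1/2, 0, -1], [2, -1/2, 3]].
K⁻¹C = [[9, -1, 6], [-4, -6, -4]].
P = (K⁻¹C)D⁻¹ = [[-1, -3, 1], [1, 2, 2]].

P = [[-1, -3, 1], [1, 2, 2]]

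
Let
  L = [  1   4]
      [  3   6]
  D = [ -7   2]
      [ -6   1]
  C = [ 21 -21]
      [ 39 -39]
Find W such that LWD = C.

W = L⁻¹CD⁻¹ (apply L⁻¹ on the left and D⁻¹ on the right).
L has determinant -6; L⁻¹ = [[-1, 2/3], [1/2, -1/6]].
D has determinant 5; D⁻¹ = [[1/5, -2/5], [6/5, -7/5]].
L⁻¹C = [[5, -5], [4, -4]].
W = (L⁻¹C)D⁻¹ = [[-5, 5], [-4, 4]].

W = [[-5, 5], [-4, 4]]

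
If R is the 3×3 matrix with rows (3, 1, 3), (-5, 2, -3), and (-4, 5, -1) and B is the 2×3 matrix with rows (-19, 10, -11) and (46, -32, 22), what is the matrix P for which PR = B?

P = [[-2, 1, 2], [0, -6, -4]]

Since R sits to the right of P, P = BR⁻¹.
det R = -5, so R⁻¹ = [[-13/5, -16/5, 9/5], [-7/5, -9/5, 6/5], [17/5, 19/5, -11/5]].
P = BR⁻¹ = [[-19, 10, -11], [46, -32, 22]] · [[-13/5, -16/5, 9/5], [-7/5, -9/5, 6/5], [17/5, 19/5, -11/5]] = [[-2, 1, 2], [0, -6, -4]].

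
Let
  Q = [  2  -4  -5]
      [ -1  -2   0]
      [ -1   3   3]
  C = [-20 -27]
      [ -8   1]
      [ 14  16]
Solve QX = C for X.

Q is on the left of X, so left-multiply by Q⁻¹: X = Q⁻¹C.
Q has determinant 1; Q⁻¹ = [[-6, -3, -10], [3, 1, 5], [-5, -2, -8]].
X = Q⁻¹C = [[-6, -3, -10], [3, 1, 5], [-5, -2, -8]] · [[-20, -27], [-8, 1], [14, 16]] = [[4, -1], [2, 0], [4, 5]].

X = [[4, -1], [2, 0], [4, 5]]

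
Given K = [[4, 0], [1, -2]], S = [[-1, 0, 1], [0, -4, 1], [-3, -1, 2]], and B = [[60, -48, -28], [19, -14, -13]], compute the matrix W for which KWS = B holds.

W = [[-3, 4, -4], [5, 0, -1]]

W = K⁻¹BS⁻¹ (apply K⁻¹ on the left and S⁻¹ on the right).
det K = -8, so K⁻¹ = [[1/4, 0], [1/8, -1/2]].
S has determinant -5; S⁻¹ = [[7/5, 1/5, -4/5], [3/5, -1/5, -1/5], [12/5, 1/5, -4/5]].
K⁻¹B = [[15, -12, -7], [-2, 1, 3]].
W = (K⁻¹B)S⁻¹ = [[-3, 4, -4], [5, 0, -1]].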